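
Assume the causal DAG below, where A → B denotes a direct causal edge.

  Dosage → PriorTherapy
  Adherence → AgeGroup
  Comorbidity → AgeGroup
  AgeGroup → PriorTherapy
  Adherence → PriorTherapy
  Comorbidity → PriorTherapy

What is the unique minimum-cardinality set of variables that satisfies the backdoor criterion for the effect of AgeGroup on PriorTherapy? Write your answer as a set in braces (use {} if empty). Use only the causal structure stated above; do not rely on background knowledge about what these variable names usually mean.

{Adherence, Comorbidity}

Variables eligible for adjustment (non-descendants of AgeGroup, excluding AgeGroup and PriorTherapy): {Adherence, Comorbidity, Dosage}.
Backdoor paths from AgeGroup to PriorTherapy:
  P1: AgeGroup <- Adherence -> PriorTherapy
  P2: AgeGroup <- Comorbidity -> PriorTherapy
The empty set is not sufficient: P1 (AgeGroup <- Adherence -> PriorTherapy) has no collider blocking it and no conditioned non-collider, so it is open.
Try {Adherence, Comorbidity}:
  P1: blocked at fork node Adherence ∈ conditioning set.
  P2: blocked at fork node Comorbidity ∈ conditioning set.
{Adherence, Comorbidity} contains no descendant of AgeGroup and blocks every backdoor path.
Every element of {Adherence, Comorbidity} is needed (dropping Adherence leaves P1 open; dropping Comorbidity leaves P2 open), so no proper subset is valid.
Among all size-2 subsets of the eligible variables, only {Adherence, Comorbidity} blocks every backdoor path, so it is the unique smallest valid adjustment set.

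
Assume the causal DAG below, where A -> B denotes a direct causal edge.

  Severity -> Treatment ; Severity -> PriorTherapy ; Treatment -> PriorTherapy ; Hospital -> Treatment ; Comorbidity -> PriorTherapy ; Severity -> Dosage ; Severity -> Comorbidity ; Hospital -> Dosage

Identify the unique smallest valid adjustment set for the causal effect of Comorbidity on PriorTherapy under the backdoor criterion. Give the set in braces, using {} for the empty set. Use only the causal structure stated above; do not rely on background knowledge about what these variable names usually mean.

Variables eligible for adjustment (non-descendants of Comorbidity, excluding Comorbidity and PriorTherapy): {Dosage, Hospital, Severity, Treatment}.
Backdoor paths from Comorbidity to PriorTherapy:
  P1: Comorbidity <- Severity -> Dosage <- Hospital -> Treatment -> PriorTherapy
  P2: Comorbidity <- Severity -> Treatment -> PriorTherapy
  P3: Comorbidity <- Severity -> PriorTherapy
The empty set is not sufficient: P2 (Comorbidity <- Severity -> Treatment -> PriorTherapy) has no collider blocking it and no conditioned non-collider, so it is open.
Try {Severity}:
  P1: blocked at fork node Severity ∈ conditioning set.
  P2: blocked at fork node Severity ∈ conditioning set.
  P3: blocked at fork node Severity ∈ conditioning set.
{Severity} contains no descendant of Comorbidity and blocks every backdoor path.
No other singleton works — e.g. {Hospital} leaves P2 open — so {Severity} is the unique smallest valid adjustment set.

{Severity}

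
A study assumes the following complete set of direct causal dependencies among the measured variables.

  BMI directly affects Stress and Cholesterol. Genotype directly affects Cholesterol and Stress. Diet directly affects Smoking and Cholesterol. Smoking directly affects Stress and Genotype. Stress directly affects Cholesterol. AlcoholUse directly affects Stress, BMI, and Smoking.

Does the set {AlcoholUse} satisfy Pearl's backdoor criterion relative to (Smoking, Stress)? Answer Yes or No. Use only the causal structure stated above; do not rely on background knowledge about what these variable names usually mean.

Yes

Backdoor paths from Smoking to Stress (paths whose first edge points into Smoking):
  P1: Smoking <- AlcoholUse -> BMI -> Stress
  P2: Smoking <- AlcoholUse -> BMI -> Cholesterol <- Genotype -> Stress
  P3: Smoking <- AlcoholUse -> BMI -> Cholesterol <- Stress
  P4: Smoking <- AlcoholUse -> Stress
  P5: Smoking <- Diet -> Cholesterol <- BMI <- AlcoholUse -> Stress
  P6: Smoking <- Diet -> Cholesterol <- BMI -> Stress
  P7: Smoking <- Diet -> Cholesterol <- Genotype -> Stress
  P8: Smoking <- Diet -> Cholesterol <- Stress
Condition 1 (no descendant of Smoking in the set): holds — descendants of Smoking are {Cholesterol, Genotype, Stress}; none are in {AlcoholUse}.
Condition 2 (every backdoor path blocked by {AlcoholUse}):
  P1: blocked at fork node AlcoholUse ∈ conditioning set.
  P2: blocked at fork node AlcoholUse ∈ conditioning set.
  P3: blocked at fork node AlcoholUse ∈ conditioning set.
  P4: blocked at fork node AlcoholUse ∈ conditioning set.
  P5: blocked at collider Cholesterol (neither it nor any descendant is in the conditioning set).
  P6: blocked at collider Cholesterol (neither it nor any descendant is in the conditioning set).
  P7: blocked at collider Cholesterol (neither it nor any descendant is in the conditioning set).
  P8: blocked at collider Cholesterol (neither it nor any descendant is in the conditioning set).
{AlcoholUse} satisfies the backdoor criterion.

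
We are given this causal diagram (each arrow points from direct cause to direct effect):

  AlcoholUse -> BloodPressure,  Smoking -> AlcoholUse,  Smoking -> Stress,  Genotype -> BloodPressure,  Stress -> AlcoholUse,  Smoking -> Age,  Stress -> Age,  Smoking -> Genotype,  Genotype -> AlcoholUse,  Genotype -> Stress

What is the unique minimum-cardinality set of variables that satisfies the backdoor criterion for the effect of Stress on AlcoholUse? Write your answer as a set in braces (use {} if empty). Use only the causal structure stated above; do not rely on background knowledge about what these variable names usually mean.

{Genotype, Smoking}

Variables eligible for adjustment (non-descendants of Stress, excluding Stress and AlcoholUse): {Genotype, Smoking}.
Backdoor paths from Stress to AlcoholUse:
  P1: Stress <- Smoking -> Genotype -> AlcoholUse
  P2: Stress <- Smoking -> Genotype -> BloodPressure <- AlcoholUse
  P3: Stress <- Smoking -> AlcoholUse
  P4: Stress <- Genotype <- Smoking -> AlcoholUse
  P5: Stress <- Genotype -> AlcoholUse
  P6: Stress <- Genotype -> BloodPressure <- AlcoholUse
The empty set is not sufficient: P1 (Stress <- Smoking -> Genotype -> AlcoholUse) has no collider blocking it and no conditioned non-collider, so it is open.
Try {Genotype, Smoking}:
  P1: blocked at fork node Smoking ∈ conditioning set.
  P2: blocked at fork node Smoking ∈ conditioning set.
  P3: blocked at fork node Smoking ∈ conditioning set.
  P4: blocked at chain node Genotype ∈ conditioning set.
  P5: blocked at fork node Genotype ∈ conditioning set.
  P6: blocked at fork node Genotype ∈ conditioning set.
{Genotype, Smoking} contains no descendant of Stress and blocks every backdoor path.
Every element of {Genotype, Smoking} is needed (dropping Genotype leaves P5 open; dropping Smoking leaves P3 open), so no proper subset is valid.
Among all size-2 subsets of the eligible variables, only {Genotype, Smoking} blocks every backdoor path, so it is the unique smallest valid adjustment set.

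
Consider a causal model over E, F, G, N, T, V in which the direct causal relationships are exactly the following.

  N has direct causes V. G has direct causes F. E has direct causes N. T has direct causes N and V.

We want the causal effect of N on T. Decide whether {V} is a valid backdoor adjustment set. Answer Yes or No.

Backdoor paths from N to T (paths whose first edge points into N):
  P1: N <- V -> T
Condition 1 (no descendant of N in the set): holds — descendants of N are {E, T}; none are in {V}.
Condition 2 (every backdoor path blocked by {V}):
  P1: blocked at fork node V ∈ conditioning set.
{V} satisfies the backdoor criterion.

Yes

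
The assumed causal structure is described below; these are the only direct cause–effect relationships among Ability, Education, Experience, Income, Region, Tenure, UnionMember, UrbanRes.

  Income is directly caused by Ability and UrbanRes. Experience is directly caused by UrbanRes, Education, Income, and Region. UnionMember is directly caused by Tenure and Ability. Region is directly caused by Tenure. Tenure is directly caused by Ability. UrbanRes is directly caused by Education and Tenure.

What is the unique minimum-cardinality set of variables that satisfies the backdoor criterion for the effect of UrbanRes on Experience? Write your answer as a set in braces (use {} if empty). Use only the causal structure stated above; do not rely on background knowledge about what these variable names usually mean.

{Education, Tenure}

Variables eligible for adjustment (non-descendants of UrbanRes, excluding UrbanRes and Experience): {Ability, Education, Region, Tenure, UnionMember}.
Backdoor paths from UrbanRes to Experience:
  P1: UrbanRes <- Tenure <- Ability -> Income -> Experience
  P2: UrbanRes <- Tenure -> Region -> Experience
  P3: UrbanRes <- Tenure -> UnionMember <- Ability -> Income -> Experience
  P4: UrbanRes <- Education -> Experience
The empty set is not sufficient: P1 (UrbanRes <- Tenure <- Ability -> Income -> Experience) has no collider blocking it and no conditioned non-collider, so it is open.
Try {Education, Tenure}:
  P1: blocked at chain node Tenure ∈ conditioning set.
  P2: blocked at fork node Tenure ∈ conditioning set.
  P3: blocked at fork node Tenure ∈ conditioning set.
  P4: blocked at fork node Education ∈ conditioning set.
{Education, Tenure} contains no descendant of UrbanRes and blocks every backdoor path.
Every element of {Education, Tenure} is needed (dropping Education leaves P4 open; dropping Tenure leaves P1 open), so no proper subset is valid.
Among all size-2 subsets of the eligible variables, only {Education, Tenure} blocks every backdoor path, so it is the unique smallest valid adjustment set.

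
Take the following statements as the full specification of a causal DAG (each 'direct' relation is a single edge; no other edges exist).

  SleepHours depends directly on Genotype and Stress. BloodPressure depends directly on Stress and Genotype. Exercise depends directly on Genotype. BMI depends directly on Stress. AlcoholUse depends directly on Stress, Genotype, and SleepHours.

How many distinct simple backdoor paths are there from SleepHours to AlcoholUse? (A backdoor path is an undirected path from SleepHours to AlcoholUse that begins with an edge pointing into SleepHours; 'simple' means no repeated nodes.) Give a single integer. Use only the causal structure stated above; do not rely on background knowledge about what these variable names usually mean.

4

A backdoor path from SleepHours to AlcoholUse is any simple undirected path whose first edge points into SleepHours (i.e. leaves SleepHours via a parent).
Parents of SleepHours: {Genotype, Stress}.
Enumerating:
  P1: SleepHours <- Genotype -> BloodPressure <- Stress -> AlcoholUse
  P2: SleepHours <- Genotype -> AlcoholUse
  P3: SleepHours <- Stress -> BloodPressure <- Genotype -> AlcoholUse
  P4: SleepHours <- Stress -> AlcoholUse
That exhausts the simple backdoor paths. Count: 4.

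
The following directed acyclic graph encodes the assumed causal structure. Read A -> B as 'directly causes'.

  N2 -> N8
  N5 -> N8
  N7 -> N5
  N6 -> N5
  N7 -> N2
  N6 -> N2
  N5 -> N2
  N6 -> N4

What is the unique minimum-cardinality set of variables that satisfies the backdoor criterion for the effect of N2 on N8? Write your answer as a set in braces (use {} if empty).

{N5}

Variables eligible for adjustment (non-descendants of N2, excluding N2 and N8): {N4, N5, N6, N7}.
Backdoor paths from N2 to N8:
  P1: N2 <- N6 -> N5 -> N8
  P2: N2 <- N7 -> N5 -> N8
  P3: N2 <- N5 -> N8
The empty set is not sufficient: P1 (N2 <- N6 -> N5 -> N8) has no collider blocking it and no conditioned non-collider, so it is open.
Try {N5}:
  P1: blocked at chain node N5 ∈ conditioning set.
  P2: blocked at chain node N5 ∈ conditioning set.
  P3: blocked at fork node N5 ∈ conditioning set.
{N5} contains no descendant of N2 and blocks every backdoor path.
No other singleton works — e.g. {N6} leaves P2 open — so {N5} is the unique smallest valid adjustment set.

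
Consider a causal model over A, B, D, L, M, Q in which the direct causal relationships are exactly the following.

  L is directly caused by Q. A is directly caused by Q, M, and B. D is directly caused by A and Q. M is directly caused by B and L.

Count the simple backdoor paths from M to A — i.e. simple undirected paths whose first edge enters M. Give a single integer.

3

A backdoor path from M to A is any simple undirected path whose first edge points into M (i.e. leaves M via a parent).
Parents of M: {B, L}.
Enumerating:
  P1: M <- L <- Q -> A
  P2: M <- L <- Q -> D <- A
  P3: M <- B -> A
That exhausts the simple backdoor paths. Count: 3.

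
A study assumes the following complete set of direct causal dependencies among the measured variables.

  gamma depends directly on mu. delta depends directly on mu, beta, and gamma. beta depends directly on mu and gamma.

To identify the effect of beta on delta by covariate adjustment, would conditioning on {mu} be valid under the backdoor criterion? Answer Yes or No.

No

Backdoor paths from beta to delta (paths whose first edge points into beta):
  P1: beta <- mu -> gamma -> delta
  P2: beta <- mu -> delta
  P3: beta <- gamma <- mu -> delta
  P4: beta <- gamma -> delta
Condition 1 (no descendant of beta in the set): holds — descendants of beta are {delta}; none are in {mu}.
Condition 2 (every backdoor path blocked by {mu}):
  P1: blocked at fork node mu ∈ conditioning set.
  P2: blocked at fork node mu ∈ conditioning set.
  P3: blocked at fork node mu ∈ conditioning set.
  P4: open — no interior node is in the conditioning set.
{mu} does not satisfy the backdoor criterion.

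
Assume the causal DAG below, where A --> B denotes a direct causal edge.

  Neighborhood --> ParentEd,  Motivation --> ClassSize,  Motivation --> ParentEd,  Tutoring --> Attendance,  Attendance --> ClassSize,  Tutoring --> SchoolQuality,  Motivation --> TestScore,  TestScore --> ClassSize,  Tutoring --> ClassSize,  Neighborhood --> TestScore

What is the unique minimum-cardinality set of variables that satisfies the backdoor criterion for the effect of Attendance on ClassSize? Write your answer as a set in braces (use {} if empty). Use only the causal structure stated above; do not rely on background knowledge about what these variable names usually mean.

Variables eligible for adjustment (non-descendants of Attendance, excluding Attendance and ClassSize): {Motivation, Neighborhood, ParentEd, SchoolQuality, TestScore, Tutoring}.
Backdoor paths from Attendance to ClassSize:
  P1: Attendance <- Tutoring -> ClassSize
The empty set is not sufficient: P1 (Attendance <- Tutoring -> ClassSize) has no collider blocking it and no conditioned non-collider, so it is open.
Try {Tutoring}:
  P1: blocked at fork node Tutoring ∈ conditioning set.
{Tutoring} contains no descendant of Attendance and blocks every backdoor path.
No other singleton works — e.g. {Motivation} leaves P1 open — so {Tutoring} is the unique smallest valid adjustment set.

{Tutoring}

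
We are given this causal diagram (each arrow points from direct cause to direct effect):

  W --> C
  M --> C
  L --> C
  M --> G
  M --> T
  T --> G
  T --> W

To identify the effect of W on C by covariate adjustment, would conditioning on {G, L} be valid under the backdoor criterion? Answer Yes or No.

No

Backdoor paths from W to C (paths whose first edge points into W):
  P1: W <- T <- M -> C
  P2: W <- T -> G <- M -> C
Condition 1 (no descendant of W in the set): holds — descendants of W are {C}; none are in {G, L}.
Condition 2 (every backdoor path blocked by {G, L}):
  P1: open — no interior node is in the conditioning set.
  P2: open — collider(s) G are conditioned on (or have a conditioned descendant) and no non-collider on the path is in the set.
{G, L} does not satisfy the backdoor criterion.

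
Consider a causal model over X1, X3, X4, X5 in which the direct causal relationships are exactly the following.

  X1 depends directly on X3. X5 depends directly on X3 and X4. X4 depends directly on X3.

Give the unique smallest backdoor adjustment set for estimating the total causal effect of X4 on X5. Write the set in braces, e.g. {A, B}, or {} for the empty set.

Variables eligible for adjustment (non-descendants of X4, excluding X4 and X5): {X1, X3}.
Backdoor paths from X4 to X5:
  P1: X4 <- X3 -> X5
The empty set is not sufficient: P1 (X4 <- X3 -> X5) has no collider blocking it and no conditioned non-collider, so it is open.
Try {X3}:
  P1: blocked at fork node X3 ∈ conditioning set.
{X3} contains no descendant of X4 and blocks every backdoor path.
No other singleton works — e.g. {X1} leaves P1 open — so {X3} is the unique smallest valid adjustment set.

{X3}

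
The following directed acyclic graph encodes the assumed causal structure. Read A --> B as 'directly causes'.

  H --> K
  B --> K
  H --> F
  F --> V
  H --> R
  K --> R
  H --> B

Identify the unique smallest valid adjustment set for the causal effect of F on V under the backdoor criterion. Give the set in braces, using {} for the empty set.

Variables eligible for adjustment (non-descendants of F, excluding F and V): {B, H, K, R}.
Backdoor paths from F to V:
  (none)
With no backdoor paths the empty set already satisfies the criterion, and it is trivially minimal.

{}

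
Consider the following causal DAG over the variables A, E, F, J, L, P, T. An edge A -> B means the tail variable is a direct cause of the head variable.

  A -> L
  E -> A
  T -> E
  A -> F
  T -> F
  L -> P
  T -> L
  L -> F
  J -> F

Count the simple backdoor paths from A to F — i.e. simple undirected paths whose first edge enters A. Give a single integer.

2

A backdoor path from A to F is any simple undirected path whose first edge points into A (i.e. leaves A via a parent).
Parents of A: {E}.
Enumerating:
  P1: A <- E <- T -> L -> F
  P2: A <- E <- T -> F
That exhausts the simple backdoor paths. Count: 2.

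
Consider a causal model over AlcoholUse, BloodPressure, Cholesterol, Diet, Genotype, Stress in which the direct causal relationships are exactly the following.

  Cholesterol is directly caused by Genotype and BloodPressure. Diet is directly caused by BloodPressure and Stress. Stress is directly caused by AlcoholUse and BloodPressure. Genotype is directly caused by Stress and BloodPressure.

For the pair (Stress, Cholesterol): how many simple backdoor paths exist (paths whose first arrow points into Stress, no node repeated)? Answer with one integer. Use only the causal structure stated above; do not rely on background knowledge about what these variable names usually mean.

2

A backdoor path from Stress to Cholesterol is any simple undirected path whose first edge points into Stress (i.e. leaves Stress via a parent).
Parents of Stress: {AlcoholUse, BloodPressure}.
Enumerating:
  P1: Stress <- BloodPressure -> Genotype -> Cholesterol
  P2: Stress <- BloodPressure -> Cholesterol
That exhausts the simple backdoor paths. Count: 2.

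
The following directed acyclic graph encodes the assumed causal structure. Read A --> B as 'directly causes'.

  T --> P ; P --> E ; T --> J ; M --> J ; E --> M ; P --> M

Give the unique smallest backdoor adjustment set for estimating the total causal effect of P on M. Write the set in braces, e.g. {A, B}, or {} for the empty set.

{}

Variables eligible for adjustment (non-descendants of P, excluding P and M): {T}.
Backdoor paths from P to M:
  P1: P <- T -> J <- M
Each backdoor path contains an unconditioned collider, so every path is already blocked with the empty conditioning set:
  P1: blocked at collider J (neither it nor any descendant is in the conditioning set).
The empty set is therefore the unique smallest valid set.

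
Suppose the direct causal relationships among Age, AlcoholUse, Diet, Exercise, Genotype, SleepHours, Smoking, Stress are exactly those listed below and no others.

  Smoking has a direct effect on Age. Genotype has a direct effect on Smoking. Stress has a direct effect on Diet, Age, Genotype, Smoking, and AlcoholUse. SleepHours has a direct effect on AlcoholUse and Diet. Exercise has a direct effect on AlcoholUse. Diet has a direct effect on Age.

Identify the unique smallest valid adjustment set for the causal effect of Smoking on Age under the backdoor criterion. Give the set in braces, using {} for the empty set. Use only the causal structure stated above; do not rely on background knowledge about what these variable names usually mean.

Variables eligible for adjustment (non-descendants of Smoking, excluding Smoking and Age): {AlcoholUse, Diet, Exercise, Genotype, SleepHours, Stress}.
Backdoor paths from Smoking to Age:
  P1: Smoking <- Stress -> Diet -> Age
  P2: Smoking <- Stress -> AlcoholUse <- SleepHours -> Diet -> Age
  P3: Smoking <- Stress -> Age
  P4: Smoking <- Genotype <- Stress -> Diet -> Age
  P5: Smoking <- Genotype <- Stress -> AlcoholUse <- SleepHours -> Diet -> Age
  P6: Smoking <- Genotype <- Stress -> Age
The empty set is not sufficient: P1 (Smoking <- Stress -> Diet -> Age) has no collider blocking it and no conditioned non-collider, so it is open.
Try {Stress}:
  P1: blocked at fork node Stress ∈ conditioning set.
  P2: blocked at fork node Stress ∈ conditioning set.
  P3: blocked at fork node Stress ∈ conditioning set.
  P4: blocked at fork node Stress ∈ conditioning set.
  P5: blocked at fork node Stress ∈ conditioning set.
  P6: blocked at fork node Stress ∈ conditioning set.
{Stress} contains no descendant of Smoking and blocks every backdoor path.
No other singleton works — e.g. {SleepHours} leaves P1 open — so {Stress} is the unique smallest valid adjustment set.

{Stress}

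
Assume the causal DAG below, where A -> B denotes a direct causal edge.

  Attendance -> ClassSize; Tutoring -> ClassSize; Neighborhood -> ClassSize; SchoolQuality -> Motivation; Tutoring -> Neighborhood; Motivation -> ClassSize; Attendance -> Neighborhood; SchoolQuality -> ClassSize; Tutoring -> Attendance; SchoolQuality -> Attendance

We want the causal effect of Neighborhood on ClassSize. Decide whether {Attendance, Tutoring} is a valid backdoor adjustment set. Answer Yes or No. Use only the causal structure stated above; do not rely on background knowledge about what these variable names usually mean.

Backdoor paths from Neighborhood to ClassSize (paths whose first edge points into Neighborhood):
  P1: Neighborhood <- Tutoring -> Attendance <- SchoolQuality -> Motivation -> ClassSize
  P2: Neighborhood <- Tutoring -> Attendance <- SchoolQuality -> ClassSize
  P3: Neighborhood <- Tutoring -> Attendance -> ClassSize
  P4: Neighborhood <- Tutoring -> ClassSize
  P5: Neighborhood <- Attendance <- Tutoring -> ClassSize
  P6: Neighborhood <- Attendance <- SchoolQuality -> Motivation -> ClassSize
  P7: Neighborhood <- Attendance <- SchoolQuality -> ClassSize
  P8: Neighborhood <- Attendance -> ClassSize
Condition 1 (no descendant of Neighborhood in the set): holds — descendants of Neighborhood are {ClassSize}; none are in {Attendance, Tutoring}.
Condition 2 (every backdoor path blocked by {Attendance, Tutoring}):
  P1: blocked at fork node Tutoring ∈ conditioning set.
  P2: blocked at fork node Tutoring ∈ conditioning set.
  P3: blocked at fork node Tutoring ∈ conditioning set.
  P4: blocked at fork node Tutoring ∈ conditioning set.
  P5: blocked at chain node Attendance ∈ conditioning set.
  P6: blocked at chain node Attendance ∈ conditioning set.
  P7: blocked at chain node Attendance ∈ conditioning set.
  P8: blocked at fork node Attendance ∈ conditioning set.
{Attendance, Tutoring} satisfies the backdoor criterion.

Yes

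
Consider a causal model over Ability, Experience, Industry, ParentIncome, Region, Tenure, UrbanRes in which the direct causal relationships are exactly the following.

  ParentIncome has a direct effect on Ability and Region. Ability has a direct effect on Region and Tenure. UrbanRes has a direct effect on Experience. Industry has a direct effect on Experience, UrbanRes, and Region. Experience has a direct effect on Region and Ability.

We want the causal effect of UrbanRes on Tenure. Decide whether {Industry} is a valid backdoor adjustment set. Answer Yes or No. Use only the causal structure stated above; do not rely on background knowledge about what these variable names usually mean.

Backdoor paths from UrbanRes to Tenure (paths whose first edge points into UrbanRes):
  P1: UrbanRes <- Industry -> Experience -> Ability -> Tenure
  P2: UrbanRes <- Industry -> Experience -> Region <- ParentIncome -> Ability -> Tenure
  P3: UrbanRes <- Industry -> Experience -> Region <- Ability -> Tenure
  P4: UrbanRes <- Industry -> Region <- Experience -> Ability -> Tenure
  P5: UrbanRes <- Industry -> Region <- ParentIncome -> Ability -> Tenure
  P6: UrbanRes <- Industry -> Region <- Ability -> Tenure
Condition 1 (no descendant of UrbanRes in the set): holds — descendants of UrbanRes are {Ability, Experience, Region, Tenure}; none are in {Industry}.
Condition 2 (every backdoor path blocked by {Industry}):
  P1: blocked at fork node Industry ∈ conditioning set.
  P2: blocked at fork node Industry ∈ conditioning set.
  P3: blocked at fork node Industry ∈ conditioning set.
  P4: blocked at fork node Industry ∈ conditioning set.
  P5: blocked at fork node Industry ∈ conditioning set.
  P6: blocked at fork node Industry ∈ conditioning set.
{Industry} satisfies the backdoor criterion.

Yes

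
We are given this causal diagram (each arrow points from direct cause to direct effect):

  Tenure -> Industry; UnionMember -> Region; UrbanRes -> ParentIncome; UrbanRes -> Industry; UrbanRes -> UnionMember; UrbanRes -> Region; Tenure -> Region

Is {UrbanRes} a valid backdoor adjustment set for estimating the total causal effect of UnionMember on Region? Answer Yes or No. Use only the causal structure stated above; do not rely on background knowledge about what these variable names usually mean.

Backdoor paths from UnionMember to Region (paths whose first edge points into UnionMember):
  P1: UnionMember <- UrbanRes -> Industry <- Tenure -> Region
  P2: UnionMember <- UrbanRes -> Region
Condition 1 (no descendant of UnionMember in the set): holds — descendants of UnionMember are {Region}; none are in {UrbanRes}.
Condition 2 (every backdoor path blocked by {UrbanRes}):
  P1: blocked at fork node UrbanRes ∈ conditioning set.
  P2: blocked at fork node UrbanRes ∈ conditioning set.
{UrbanRes} satisfies the backdoor criterion.

Yes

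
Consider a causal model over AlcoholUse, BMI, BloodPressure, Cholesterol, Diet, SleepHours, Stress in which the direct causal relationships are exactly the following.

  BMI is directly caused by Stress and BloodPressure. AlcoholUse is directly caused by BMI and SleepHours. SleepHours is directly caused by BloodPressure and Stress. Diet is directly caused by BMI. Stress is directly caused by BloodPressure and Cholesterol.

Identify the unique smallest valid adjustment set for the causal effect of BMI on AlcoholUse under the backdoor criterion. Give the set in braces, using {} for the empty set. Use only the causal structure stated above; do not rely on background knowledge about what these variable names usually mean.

{SleepHours}

Variables eligible for adjustment (non-descendants of BMI, excluding BMI and AlcoholUse): {BloodPressure, Cholesterol, SleepHours, Stress}.
Backdoor paths from BMI to AlcoholUse:
  P1: BMI <- BloodPressure -> Stress -> SleepHours -> AlcoholUse
  P2: BMI <- BloodPressure -> SleepHours -> AlcoholUse
  P3: BMI <- Stress <- BloodPressure -> SleepHours -> AlcoholUse
  P4: BMI <- Stress -> SleepHours -> AlcoholUse
The empty set is not sufficient: P1 (BMI <- BloodPressure -> Stress -> SleepHours -> AlcoholUse) has no collider blocking it and no conditioned non-collider, so it is open.
Try {SleepHours}:
  P1: blocked at chain node SleepHours ∈ conditioning set.
  P2: blocked at chain node SleepHours ∈ conditioning set.
  P3: blocked at chain node SleepHours ∈ conditioning set.
  P4: blocked at chain node SleepHours ∈ conditioning set.
{SleepHours} contains no descendant of BMI and blocks every backdoor path.
No other singleton works — e.g. {BloodPressure} leaves P4 open — so {SleepHours} is the unique smallest valid adjustment set.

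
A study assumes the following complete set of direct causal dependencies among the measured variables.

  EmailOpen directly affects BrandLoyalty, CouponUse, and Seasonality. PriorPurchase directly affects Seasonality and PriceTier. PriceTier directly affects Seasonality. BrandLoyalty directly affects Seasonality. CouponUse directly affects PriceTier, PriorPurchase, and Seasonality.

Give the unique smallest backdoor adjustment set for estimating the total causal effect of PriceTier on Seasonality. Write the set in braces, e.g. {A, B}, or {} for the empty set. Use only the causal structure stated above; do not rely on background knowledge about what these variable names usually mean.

{CouponUse, PriorPurchase}

Variables eligible for adjustment (non-descendants of PriceTier, excluding PriceTier and Seasonality): {BrandLoyalty, CouponUse, EmailOpen, PriorPurchase}.
Backdoor paths from PriceTier to Seasonality:
  P1: PriceTier <- CouponUse <- EmailOpen -> BrandLoyalty -> Seasonality
  P2: PriceTier <- CouponUse <- EmailOpen -> Seasonality
  P3: PriceTier <- CouponUse -> PriorPurchase -> Seasonality
  P4: PriceTier <- CouponUse -> Seasonality
  P5: PriceTier <- PriorPurchase <- CouponUse <- EmailOpen -> BrandLoyalty -> Seasonality
  P6: PriceTier <- PriorPurchase <- CouponUse <- EmailOpen -> Seasonality
  P7: PriceTier <- PriorPurchase <- CouponUse -> Seasonality
  P8: PriceTier <- PriorPurchase -> Seasonality
The empty set is not sufficient: P1 (PriceTier <- CouponUse <- EmailOpen -> BrandLoyalty -> Seasonality) has no collider blocking it and no conditioned non-collider, so it is open.
Try {CouponUse, PriorPurchase}:
  P1: blocked at chain node CouponUse ∈ conditioning set.
  P2: blocked at chain node CouponUse ∈ conditioning set.
  P3: blocked at fork node CouponUse ∈ conditioning set.
  P4: blocked at fork node CouponUse ∈ conditioning set.
  P5: blocked at chain node PriorPurchase ∈ conditioning set.
  P6: blocked at chain node PriorPurchase ∈ conditioning set.
  P7: blocked at chain node PriorPurchase ∈ conditioning set.
  P8: blocked at fork node PriorPurchase ∈ conditioning set.
{CouponUse, PriorPurchase} contains no descendant of PriceTier and blocks every backdoor path.
Every element of {CouponUse, PriorPurchase} is needed (dropping CouponUse leaves P1 open; dropping PriorPurchase leaves P8 open), so no proper subset is valid.
Among all size-2 subsets of the eligible variables, only {CouponUse, PriorPurchase} blocks every backdoor path, so it is the unique smallest valid adjustment set.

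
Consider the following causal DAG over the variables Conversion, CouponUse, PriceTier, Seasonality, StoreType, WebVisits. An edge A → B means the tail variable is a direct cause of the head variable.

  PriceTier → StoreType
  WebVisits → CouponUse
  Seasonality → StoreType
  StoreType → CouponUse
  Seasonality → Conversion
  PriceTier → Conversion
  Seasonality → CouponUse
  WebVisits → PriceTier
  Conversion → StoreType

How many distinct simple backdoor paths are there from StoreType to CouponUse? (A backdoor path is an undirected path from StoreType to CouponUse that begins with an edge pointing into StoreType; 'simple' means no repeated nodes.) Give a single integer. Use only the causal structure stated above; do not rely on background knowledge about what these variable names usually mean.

6

A backdoor path from StoreType to CouponUse is any simple undirected path whose first edge points into StoreType (i.e. leaves StoreType via a parent).
Parents of StoreType: {Conversion, PriceTier, Seasonality}.
Enumerating:
  P1: StoreType <- Seasonality -> Conversion <- PriceTier <- WebVisits -> CouponUse
  P2: StoreType <- Seasonality -> CouponUse
  P3: StoreType <- PriceTier <- WebVisits -> CouponUse
  P4: StoreType <- PriceTier -> Conversion <- Seasonality -> CouponUse
  P5: StoreType <- Conversion <- Seasonality -> CouponUse
  P6: StoreType <- Conversion <- PriceTier <- WebVisits -> CouponUse
That exhausts the simple backdoor paths. Count: 6.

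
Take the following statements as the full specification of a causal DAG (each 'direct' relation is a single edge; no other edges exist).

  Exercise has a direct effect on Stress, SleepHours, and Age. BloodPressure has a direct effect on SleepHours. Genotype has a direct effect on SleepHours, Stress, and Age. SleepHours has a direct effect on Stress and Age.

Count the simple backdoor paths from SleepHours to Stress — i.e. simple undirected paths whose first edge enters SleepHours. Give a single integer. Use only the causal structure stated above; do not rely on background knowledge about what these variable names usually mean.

A backdoor path from SleepHours to Stress is any simple undirected path whose first edge points into SleepHours (i.e. leaves SleepHours via a parent).
Parents of SleepHours: {BloodPressure, Exercise, Genotype}.
Enumerating:
  P1: SleepHours <- Genotype -> Stress
  P2: SleepHours <- Genotype -> Age <- Exercise -> Stress
  P3: SleepHours <- Exercise -> Stress
  P4: SleepHours <- Exercise -> Age <- Genotype -> Stress
That exhausts the simple backdoor paths. Count: 4.

4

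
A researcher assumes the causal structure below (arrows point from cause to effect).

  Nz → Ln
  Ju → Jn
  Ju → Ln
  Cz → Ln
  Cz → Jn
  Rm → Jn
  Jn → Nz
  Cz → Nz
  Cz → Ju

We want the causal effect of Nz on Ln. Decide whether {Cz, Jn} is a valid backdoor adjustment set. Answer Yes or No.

Yes

Backdoor paths from Nz to Ln (paths whose first edge points into Nz):
  P1: Nz <- Cz -> Ju -> Ln
  P2: Nz <- Cz -> Jn <- Ju -> Ln
  P3: Nz <- Cz -> Ln
  P4: Nz <- Jn <- Cz -> Ju -> Ln
  P5: Nz <- Jn <- Cz -> Ln
  P6: Nz <- Jn <- Ju <- Cz -> Ln
  P7: Nz <- Jn <- Ju -> Ln
Condition 1 (no descendant of Nz in the set): holds — descendants of Nz are {Ln}; none are in {Cz, Jn}.
Condition 2 (every backdoor path blocked by {Cz, Jn}):
  P1: blocked at fork node Cz ∈ conditioning set.
  P2: blocked at fork node Cz ∈ conditioning set.
  P3: blocked at fork node Cz ∈ conditioning set.
  P4: blocked at chain node Jn ∈ conditioning set.
  P5: blocked at chain node Jn ∈ conditioning set.
  P6: blocked at chain node Jn ∈ conditioning set.
  P7: blocked at chain node Jn ∈ conditioning set.
{Cz, Jn} satisfies the backdoor criterion.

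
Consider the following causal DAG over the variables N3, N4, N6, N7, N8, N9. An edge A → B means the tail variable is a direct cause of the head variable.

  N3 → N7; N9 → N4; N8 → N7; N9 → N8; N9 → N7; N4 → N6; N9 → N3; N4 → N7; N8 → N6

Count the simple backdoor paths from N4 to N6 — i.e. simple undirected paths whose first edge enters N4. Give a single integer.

A backdoor path from N4 to N6 is any simple undirected path whose first edge points into N4 (i.e. leaves N4 via a parent).
Parents of N4: {N9}.
Enumerating:
  P1: N4 <- N9 -> N3 -> N7 <- N8 -> N6
  P2: N4 <- N9 -> N8 -> N6
  P3: N4 <- N9 -> N7 <- N8 -> N6
That exhausts the simple backdoor paths. Count: 3.

3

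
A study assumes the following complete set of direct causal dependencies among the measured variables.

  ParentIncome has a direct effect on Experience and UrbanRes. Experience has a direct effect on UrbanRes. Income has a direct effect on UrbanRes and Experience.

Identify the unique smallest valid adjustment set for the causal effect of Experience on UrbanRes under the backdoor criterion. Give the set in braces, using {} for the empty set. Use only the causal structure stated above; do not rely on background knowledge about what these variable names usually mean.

{Income, ParentIncome}

Variables eligible for adjustment (non-descendants of Experience, excluding Experience and UrbanRes): {Income, ParentIncome}.
Backdoor paths from Experience to UrbanRes:
  P1: Experience <- ParentIncome -> UrbanRes
  P2: Experience <- Income -> UrbanRes
The empty set is not sufficient: P1 (Experience <- ParentIncome -> UrbanRes) has no collider blocking it and no conditioned non-collider, so it is open.
Try {Income, ParentIncome}:
  P1: blocked at fork node ParentIncome ∈ conditioning set.
  P2: blocked at fork node Income ∈ conditioning set.
{Income, ParentIncome} contains no descendant of Experience and blocks every backdoor path.
Every element of {Income, ParentIncome} is needed (dropping Income leaves P2 open; dropping ParentIncome leaves P1 open), so no proper subset is valid.
Among all size-2 subsets of the eligible variables, only {Income, ParentIncome} blocks every backdoor path, so it is the unique smallest valid adjustment set.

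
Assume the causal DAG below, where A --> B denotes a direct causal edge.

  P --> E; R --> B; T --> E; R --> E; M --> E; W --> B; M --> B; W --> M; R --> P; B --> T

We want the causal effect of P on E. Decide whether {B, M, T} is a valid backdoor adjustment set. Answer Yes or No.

No

Backdoor paths from P to E (paths whose first edge points into P):
  P1: P <- R -> B <- W -> M -> E
  P2: P <- R -> B <- M -> E
  P3: P <- R -> B -> T -> E
  P4: P <- R -> E
Condition 1 (no descendant of P in the set): holds — descendants of P are {E}; none are in {B, M, T}.
Condition 2 (every backdoor path blocked by {B, M, T}):
  P1: blocked at chain node M ∈ conditioning set.
  P2: blocked at fork node M ∈ conditioning set.
  P3: blocked at chain node B ∈ conditioning set.
  P4: open — no interior node is in the conditioning set.
{B, M, T} does not satisfy the backdoor criterion.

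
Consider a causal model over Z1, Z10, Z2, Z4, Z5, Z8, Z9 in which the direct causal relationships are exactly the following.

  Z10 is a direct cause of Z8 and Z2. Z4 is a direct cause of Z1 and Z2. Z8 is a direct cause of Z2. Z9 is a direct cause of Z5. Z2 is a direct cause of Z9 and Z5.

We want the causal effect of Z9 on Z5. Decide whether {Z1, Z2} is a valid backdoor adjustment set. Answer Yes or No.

Yes

Backdoor paths from Z9 to Z5 (paths whose first edge points into Z9):
  P1: Z9 <- Z2 -> Z5
Condition 1 (no descendant of Z9 in the set): holds — descendants of Z9 are {Z5}; none are in {Z1, Z2}.
Condition 2 (every backdoor path blocked by {Z1, Z2}):
  P1: blocked at fork node Z2 ∈ conditioning set.
{Z1, Z2} satisfies the backdoor criterion.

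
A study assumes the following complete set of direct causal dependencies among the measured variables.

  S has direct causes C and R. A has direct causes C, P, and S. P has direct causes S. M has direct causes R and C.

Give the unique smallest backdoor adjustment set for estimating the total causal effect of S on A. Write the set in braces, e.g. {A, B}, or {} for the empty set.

{C}

Variables eligible for adjustment (non-descendants of S, excluding S and A): {C, M, R}.
Backdoor paths from S to A:
  P1: S <- C -> A
  P2: S <- R -> M <- C -> A
The empty set is not sufficient: P1 (S <- C -> A) has no collider blocking it and no conditioned non-collider, so it is open.
Try {C}:
  P1: blocked at fork node C ∈ conditioning set.
  P2: blocked at collider M (neither it nor any descendant is in the conditioning set).
{C} contains no descendant of S and blocks every backdoor path.
No other singleton works — e.g. {R} leaves P1 open — so {C} is the unique smallest valid adjustment set.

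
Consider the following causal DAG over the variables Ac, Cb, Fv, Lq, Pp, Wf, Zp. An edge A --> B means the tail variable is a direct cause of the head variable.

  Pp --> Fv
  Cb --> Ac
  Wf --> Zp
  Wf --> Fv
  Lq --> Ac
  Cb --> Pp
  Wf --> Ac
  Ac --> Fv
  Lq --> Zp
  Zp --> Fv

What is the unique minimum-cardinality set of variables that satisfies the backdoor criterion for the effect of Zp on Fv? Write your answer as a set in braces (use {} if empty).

{Lq, Wf}

Variables eligible for adjustment (non-descendants of Zp, excluding Zp and Fv): {Ac, Cb, Lq, Pp, Wf}.
Backdoor paths from Zp to Fv:
  P1: Zp <- Wf -> Ac <- Cb -> Pp -> Fv
  P2: Zp <- Wf -> Ac -> Fv
  P3: Zp <- Wf -> Fv
  P4: Zp <- Lq -> Ac <- Wf -> Fv
  P5: Zp <- Lq -> Ac <- Cb -> Pp -> Fv
  P6: Zp <- Lq -> Ac -> Fv
The empty set is not sufficient: P2 (Zp <- Wf -> Ac -> Fv) has no collider blocking it and no conditioned non-collider, so it is open.
Try {Lq, Wf}:
  P1: blocked at fork node Wf ∈ conditioning set.
  P2: blocked at fork node Wf ∈ conditioning set.
  P3: blocked at fork node Wf ∈ conditioning set.
  P4: blocked at fork node Lq ∈ conditioning set.
  P5: blocked at fork node Lq ∈ conditioning set.
  P6: blocked at fork node Lq ∈ conditioning set.
{Lq, Wf} contains no descendant of Zp and blocks every backdoor path.
Every element of {Lq, Wf} is needed (dropping Lq leaves P6 open; dropping Wf leaves P2 open), so no proper subset is valid.
Among all size-2 subsets of the eligible variables, only {Lq, Wf} blocks every backdoor path, so it is the unique smallest valid adjustment set.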